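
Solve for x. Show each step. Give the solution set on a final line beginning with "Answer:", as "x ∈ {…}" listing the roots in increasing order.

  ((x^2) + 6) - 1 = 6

Step 1. [((x^2) + 6) - 1 = 6] peel the -1: add 1 from each side, so sub: (x^2) + 6 = 7.
Step 2. [(x^2) + 6 = 7] +6 is outermost — subtract 6 both sides, so sub: x^2 = 1.
Step 3. [x^2 = 1] √ both sides: 1 ≥ 0 gives two branches ⇒ sqrt: x = 1 or -1.

Answer: x ∈ {-1, 1}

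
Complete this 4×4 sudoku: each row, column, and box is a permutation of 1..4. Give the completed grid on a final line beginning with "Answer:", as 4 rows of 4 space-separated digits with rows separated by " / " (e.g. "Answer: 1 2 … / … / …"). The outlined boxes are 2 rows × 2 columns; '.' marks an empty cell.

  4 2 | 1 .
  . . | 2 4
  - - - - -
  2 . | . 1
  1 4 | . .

Step 1. [r4c3∈{3}] r4c3 is down to just 3 ⇒ r4c3=3.
Step 2. [r3c2∈{3}] r3c2 has the single candidate 3, so r3c2=3.
Step 3. [r3c3∈{4}] r3c3's peers cover all but 4, so r3c3=4.
Step 4. [r2c1∈{3}] r2c1 is down to just 3 ⇒ r2c1=3.
Step 5. [r1c4∈{3}] r1c4's peers cover all but 3 ⇒ r1c4=3.
Step 6. [r4c4∈{2}] r4c4's peers cover all but 2, so r4c4=2.
Step 7. [r2c2∈{1}] only 1 remains possible at r2c2. So r2c2=1.

Answer: 4 2 1 3 / 3 1 2 4 / 2 3 4 1 / 1 4 3 2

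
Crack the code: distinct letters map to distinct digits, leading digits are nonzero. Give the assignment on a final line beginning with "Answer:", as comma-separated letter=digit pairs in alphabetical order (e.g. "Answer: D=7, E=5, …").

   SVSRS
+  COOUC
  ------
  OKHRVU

Step 1. [col 1: S + C ≡ U (mod 10)] several values work for U in column 1 (S + C ≡ U (mod 10), carry-in 0); try U=2, so U=2.
Step 2. [col 1: S + C ≡ U (mod 10)] C=7 is one option consistent with column 1 (S + C ≡ U (mod 10), carry-in 0) — take it. So C=7.
Step 3. [col 1: S + C ≡ U (mod 10)] in column 1 we have S+C≡U with carry-in 0; given C=7, U=2 and digits 2,7 already taken and all letters distinct, that pins S to 5 ⇒ S=5.
Step 4. [col 2: R + U ≡ V (mod 10)] V=9 is one option consistent with column 2 (R + U ≡ V (mod 10), carry-in 1) — take it ⇒ V=9.
Step 5. [col 2: R + U ≡ V (mod 10)] from column 2 (U=2, V=9, carry-in 1, digits 2,5,7,9 already taken and all letters distinct): R must equal 6. So R=6.
Step 6. [col 3: S + O ≡ R (mod 10)] from column 3 (S=5, R=6, carry-in 0, digits 2,5,6,7,9 already taken and all letters distinct): O must equal 1, so O=1.
Step 7. [col 4: V + O ≡ H (mod 10)] column 4 reads V+O+carry(0)=H with V=9, O=1; with digits 1,2,5,6,7,9 already taken and all letters distinct, the only value for H is 0. So H=0.
Step 8. [col 5: S + C ≡ K (mod 10)] column 5: given S=5, C=7, carry-in 1, and digits 0,1,2,5,6,7,9 already taken and all letters distinct, S+C≡K (mod 10) forces K=3 ⇒ K=3.

Answer: C=7, H=0, K=3, O=1, R=6, S=5, U=2, V=9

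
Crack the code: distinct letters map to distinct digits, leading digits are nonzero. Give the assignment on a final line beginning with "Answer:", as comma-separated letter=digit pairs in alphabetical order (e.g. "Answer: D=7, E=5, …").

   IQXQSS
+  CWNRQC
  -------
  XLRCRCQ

Step 1. [col 1: S + C ≡ Q (mod 10)] column 1 (S + C ≡ Q (mod 10), carry-in 0) doesn't pin C yet; pick C=4 and continue, so C=4.
Step 2. [col 1: S + C ≡ Q (mod 10)] no forcing yet in column 1 (carry-in 0); Q=9 is free and consistent — try it. So Q=9.
Step 3. [X] X is the leading digit of a 7-digit sum of two 6-digit numbers; the final carry is exactly 1, so X=1.
Step 4. [col 1: S + C ≡ Q (mod 10)] from column 1 (C=4, Q=9, carry-in 0, digits 1,4,9 already taken and all letters distinct): S must equal 5 ⇒ S=5.
Step 5. [col 3: Q + R ≡ R (mod 10)] no forcing yet in column 3 (carry-in 1); R=6 is free and consistent — try it. So R=6.
Step 6. [col 4: X + N ≡ C (mod 10)] in column 4 we have X+N≡C with carry-in 1; given X=1, C=4 and digits 1,4,5,6,9 already taken and all letters distinct, that pins N to 2 ⇒ N=2.
Step 7. [col 5: Q + W ≡ R (mod 10)] column 5 reads Q+W+carry(0)=R with Q=9, R=6; with digits 1,2,4,5,6,9 already taken and all letters distinct, the only value for W is 7 ⇒ W=7.
Step 8. [col 6: I + C ≡ L (mod 10)] L=3 is one option consistent with column 6 (I + C ≡ L (mod 10), carry-in 1) — take it. So L=3.
Step 9. [col 6: I + C ≡ L (mod 10)] column 6: given C=4, L=3, carry-in 1, and digits 1,2,3,4,5,6,7,9 already taken and all letters distinct, I+C≡L (mod 10) forces I=8 ⇒ I=8.

Answer: C=4, I=8, L=3, N=2, Q=9, R=6, S=5, W=7, X=1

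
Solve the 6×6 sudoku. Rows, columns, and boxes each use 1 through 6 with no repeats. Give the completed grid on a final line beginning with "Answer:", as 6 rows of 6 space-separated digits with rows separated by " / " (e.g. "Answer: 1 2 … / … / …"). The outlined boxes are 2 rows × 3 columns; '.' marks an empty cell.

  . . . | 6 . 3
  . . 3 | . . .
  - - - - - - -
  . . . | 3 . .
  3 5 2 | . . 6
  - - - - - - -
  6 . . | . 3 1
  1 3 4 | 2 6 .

Step 1. [r3c1∈{4}] r3c1's peers cover all but 4. So r3c1=4.
Step 2. [r2c6∈{2,4,5}] in col 6, 4 fits only at r2c6 ⇒ r2c6=4.
Step 3. [r2c2∈{1,2,6}] 6 has one home in row 2: r2c2 ⇒ r2c2=6.
Step 4. [r3c2∈{1}] only 1 remains possible at r3c2, so r3c2=1.
Step 5. [r3c6∈{2,5}] col 6 places 2 nowhere but r3c6. So r3c6=2.
Step 6. [r4c5∈{1,4}] across col 5, 4 lands solely at r4c5. So r4c5=4.
Step 7. [r1c3∈{1,5}] r1c3 is the only open cell in col 3 admitting 1 ⇒ r1c3=1.
Step 8. [r2c5∈{1,2,5}] across col 5, 1 lands solely at r2c5 ⇒ r2c5=1.
Step 9. [r1c5∈{2,5}] across col 5, 2 lands solely at r1c5, so r1c5=2.
Step 10. [r2c4∈{5}] r2c4's peers cover all but 5, so r2c4=5.
Step 11. [r6c6∈{5}] only 5 remains possible at r6c6. So r6c6=5.
Step 12. [r3c3∈{6}] only 6 remains possible at r3c3 ⇒ r3c3=6.
Step 13. [r5c3∈{5}] r5c3 has the single candidate 5 ⇒ r5c3=5.
Step 14. [r2c1∈{2}] r2c1's peers cover all but 2 ⇒ r2c1=2.
Step 15. [r1c1∈{5}] only 5 remains possible at r1c1 ⇒ r1c1=5.
Step 16. [r3c5∈{5}] r3c5's peers cover all but 5 ⇒ r3c5=5.
Step 17. [r5c4∈{4}] r5c4's peers cover all but 4. So r5c4=4.
Step 18. [r4c4∈{1}] nothing but 1 survives at r4c4, so r4c4=1.
Step 19. [r5c2∈{2}] r5c2 has the single candidate 2. So r5c2=2.
Step 20. [r1c2∈{4}] only 4 remains possible at r1c2 ⇒ r1c2=4.

Answer: 5 4 1 6 2 3 / 2 6 3 5 1 4 / 4 1 6 3 5 2 / 3 5 2 1 4 6 / 6 2 5 4 3 1 / 1 3 4 2 6 5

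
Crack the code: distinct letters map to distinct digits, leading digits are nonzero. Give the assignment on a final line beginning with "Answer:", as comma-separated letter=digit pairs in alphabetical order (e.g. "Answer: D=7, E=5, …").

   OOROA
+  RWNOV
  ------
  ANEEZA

Step 1. [col 1: A + V ≡ A (mod 10)] from column 1 (nothing yet, carry-in 0, all letters distinct, none taken yet): V must equal 0, so V=0.
Step 2. [col 1: A + V ≡ A (mod 10)] column 1 (A + V ≡ A (mod 10), carry-in 0) doesn't pin A yet; pick A=1 and continue. So A=1.
Step 3. [col 2: O + O ≡ Z (mod 10)] column 2 (O + O ≡ Z (mod 10), carry-in 0) doesn't pin Z yet; pick Z=2 and continue ⇒ Z=2.
Step 4. [col 2: O + O ≡ Z (mod 10)] in column 2 we have O+O≡Z with carry-in 0; given Z=2 and digits 0,1,2 already taken and all letters distinct, that pins O to 6 ⇒ O=6.
Step 5. [col 3: R + N ≡ E (mod 10)] several values work for R in column 3 (R + N ≡ E (mod 10), carry-in 1); try R=8 ⇒ R=8.
Step 6. [col 3: R + N ≡ E (mod 10)] several values work for N in column 3 (R + N ≡ E (mod 10), carry-in 1); try N=5. So N=5.
Step 7. [col 3: R + N ≡ E (mod 10)] column 3: given R=8, N=5, carry-in 1, and digits 0,1,2,5,6,8 already taken and all letters distinct, R+N≡E (mod 10) forces E=4 ⇒ E=4.
Step 8. [col 4: O + W ≡ E (mod 10)] column 4: given O=6, E=4, carry-in 1, and digits 0,1,2,4,5,6,8 already taken and all letters distinct, O+W≡E (mod 10) forces W=7, so W=7.

Answer: A=1, E=4, N=5, O=6, R=8, V=0, W=7, Z=2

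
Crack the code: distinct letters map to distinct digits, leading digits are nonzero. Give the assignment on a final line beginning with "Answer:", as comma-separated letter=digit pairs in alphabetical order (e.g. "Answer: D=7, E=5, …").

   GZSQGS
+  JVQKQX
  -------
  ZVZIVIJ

Step 1. [col 1: S + X ≡ J (mod 10)] several values work for J in column 1 (S + X ≡ J (mod 10), carry-in 0); try J=7. So J=7.
Step 2. [col 1: S + X ≡ J (mod 10)] no forcing yet in column 1 (carry-in 0); S=2 is free and consistent — try it ⇒ S=2.
Step 3. [col 1: S + X ≡ J (mod 10)] from column 1 (S=2, J=7, carry-in 0, digits 2,7 already taken and all letters distinct): X must equal 5 ⇒ X=5.
Step 4. [col 2: G + Q ≡ I (mod 10)] column 2 (G + Q ≡ I (mod 10), carry-in 0) doesn't pin I yet; pick I=9 and continue, so I=9.
Step 5. [col 2: G + Q ≡ I (mod 10)] column 2 (G + Q ≡ I (mod 10), carry-in 0) doesn't pin G yet; pick G=3 and continue ⇒ G=3.
Step 6. [Z] Z is the leading digit of a 7-digit sum of two 6-digit numbers; the final carry is exactly 1 ⇒ Z=1.
Step 7. [col 2: G + Q ≡ I (mod 10)] from column 2 (G=3, I=9, carry-in 0, digits 1,2,3,5,7,9 already taken and all letters distinct): Q must equal 6, so Q=6.
Step 8. [col 3: Q + K ≡ V (mod 10)] column 3 (Q + K ≡ V (mod 10), carry-in 0) doesn't pin V yet; pick V=0 and continue. So V=0.
Step 9. [col 3: Q + K ≡ V (mod 10)] from column 3 (Q=6, V=0, carry-in 0, digits 0,1,2,3,5,6,7,9 already taken and all letters distinct): K must equal 4. So K=4.

Answer: G=3, I=9, J=7, K=4, Q=6, S=2, V=0, X=5, Z=1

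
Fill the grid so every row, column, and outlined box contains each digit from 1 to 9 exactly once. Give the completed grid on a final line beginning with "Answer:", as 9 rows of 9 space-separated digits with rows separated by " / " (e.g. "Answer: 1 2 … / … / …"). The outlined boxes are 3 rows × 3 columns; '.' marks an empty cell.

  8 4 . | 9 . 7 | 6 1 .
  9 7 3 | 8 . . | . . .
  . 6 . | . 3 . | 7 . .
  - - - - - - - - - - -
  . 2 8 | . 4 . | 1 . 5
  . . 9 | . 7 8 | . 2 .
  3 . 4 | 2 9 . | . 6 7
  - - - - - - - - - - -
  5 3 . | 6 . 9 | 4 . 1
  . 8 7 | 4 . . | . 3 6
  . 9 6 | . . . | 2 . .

Step 1. [r2c7∈{5}] only 5 remains possible at r2c7 ⇒ r2c7=5.
Step 2. [r3c3∈{1,2,5}] 1 has one home in col 3: r3c3. So r3c3=1.
Step 3. [r9c8∈{5,7,8}] across col 8, 5 lands solely at r9c8 ⇒ r9c8=5.
Step 4. [r3c9∈{2,4,8,9}] col 9 places 9 nowhere but r3c9, so r3c9=9.
Step 5. [r3c4∈{5}] only 5 remains possible at r3c4 ⇒ r3c4=5.
Step 6. [r1c5∈{2}] nothing but 2 survives at r1c5, so r1c5=2.
Step 7. [r4c6∈{3,6}] in box 5, 6 fits only at r4c6. So r4c6=6.
Step 8. [r6c6∈{1,5}] across box 5, 5 lands solely at r6c6. So r6c6=5.
Step 9. [r5c4∈{1,3}] r5c4 is the only open cell in box 5 admitting 1 ⇒ r5c4=1.
Step 10. [r2c8∈{4}] only 4 remains possible at r2c8. So r2c8=4.
Step 11. [r2c6∈{1}] only 1 remains possible at r2c6. So r2c6=1.
Step 12. [r9c9∈{8}] nothing but 8 survives at r9c9. So r9c9=8.
Step 13. [r9c5∈{1}] r9c5's peers cover all but 1 ⇒ r9c5=1.
Step 14. [r7c3∈{2}] only 2 remains possible at r7c3, so r7c3=2.
Step 15. [r5c9∈{3,4}] 4 has one home in row 5: r5c9, so r5c9=4.
Step 16. [r9c6∈{3}] nothing but 3 survives at r9c6, so r9c6=3.
Step 17. [r7c8∈{7}] only 7 remains possible at r7c8. So r7c8=7.
Step 18. [r5c7∈{3}] r5c7 has the single candidate 3 ⇒ r5c7=3.
Step 19. [r5c2∈{5}] r5c2's peers cover all but 5. So r5c2=5.
Step 20. [r4c1∈{7}] nothing but 7 survives at r4c1. So r4c1=7.
Step 21. [r4c8∈{9}] only 9 remains possible at r4c8. So r4c8=9.
Step 22. [r7c5∈{8}] r7c5 has the single candidate 8, so r7c5=8.
Step 23. [r6c7∈{8}] r6c7 is down to just 8, so r6c7=8.
Step 24. [r8c5∈{5}] r8c5 is down to just 5 ⇒ r8c5=5.
Step 25. [r2c5∈{6}] r2c5 has the single candidate 6 ⇒ r2c5=6.
Step 26. [r1c3∈{5}] r1c3's peers cover all but 5 ⇒ r1c3=5.
Step 27. [r8c1∈{1}] nothing but 1 survives at r8c1 ⇒ r8c1=1.
Step 28. [r3c8∈{8}] r3c8's peers cover all but 8, so r3c8=8.
Step 29. [r8c7∈{9}] nothing but 9 survives at r8c7, so r8c7=9.
Step 30. [r2c9∈{2}] nothing but 2 survives at r2c9 ⇒ r2c9=2.
Step 31. [r5c1∈{6}] only 6 remains possible at r5c1, so r5c1=6.
Step 32. [r8c6∈{2}] only 2 remains possible at r8c6 ⇒ r8c6=2.
Step 33. [r1c9∈{3}] r1c9 is down to just 3. So r1c9=3.
Step 34. [r4c4∈{3}] r4c4 has the single candidate 3 ⇒ r4c4=3.
Step 35. [r9c4∈{7}] r9c4's peers cover all but 7 ⇒ r9c4=7.
Step 36. [r3c1∈{2}] r3c1 has the single candidate 2. So r3c1=2.
Step 37. [r9c1∈{4}] only 4 remains possible at r9c1, so r9c1=4.
Step 38. [r3c6∈{4}] nothing but 4 survives at r3c6. So r3c6=4.
Step 39. [r6c2∈{1}] r6c2 has the single candidate 1. So r6c2=1.

Answer: 8 4 5 9 2 7 6 1 3 / 9 7 3 8 6 1 5 4 2 / 2 6 1 5 3 4 7 8 9 / 7 2 8 3 4 6 1 9 5 / 6 5 9 1 7 8 3 2 4 / 3 1 4 2 9 5 8 6 7 / 5 3 2 6 8 9 4 7 1 / 1 8 7 4 5 2 9 3 6 / 4 9 6 7 1 3 2 5 8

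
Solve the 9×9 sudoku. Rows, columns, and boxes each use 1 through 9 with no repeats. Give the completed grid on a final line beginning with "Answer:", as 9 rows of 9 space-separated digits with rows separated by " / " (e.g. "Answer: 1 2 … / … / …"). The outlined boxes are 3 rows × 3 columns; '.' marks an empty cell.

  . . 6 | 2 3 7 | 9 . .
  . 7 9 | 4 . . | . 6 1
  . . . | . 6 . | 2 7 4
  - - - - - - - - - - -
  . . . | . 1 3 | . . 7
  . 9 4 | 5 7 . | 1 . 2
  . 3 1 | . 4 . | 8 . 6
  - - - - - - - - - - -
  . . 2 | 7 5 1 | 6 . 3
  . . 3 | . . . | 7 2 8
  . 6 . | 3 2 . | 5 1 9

Step 1. [r9c6∈{4,8}] box 8 places 8 nowhere but r9c6. So r9c6=8.
Step 2. [r5c1∈{6,8}] in row 5, 8 fits only at r5c1 ⇒ r5c1=8.
Step 3. [r9c1∈{4,7}] across row 9, 4 lands solely at r9c1. So r9c1=4.
Step 4. [r6c4∈{9}] nothing but 9 survives at r6c4 ⇒ r6c4=9.
Step 5. [r4c3∈{5}] only 5 remains possible at r4c3. So r4c3=5.
Step 6. [r2c1∈{2,3,5}] across row 2, 2 lands solely at r2c1, so r2c1=2.
Step 7. [r3c4∈{1,8}] in col 4, 1 fits only at r3c4, so r3c4=1.
Step 8. [r1c9∈{5}] nothing but 5 survives at r1c9. So r1c9=5.
Step 9. [r1c1∈{1}] only 1 remains possible at r1c1. So r1c1=1.
Step 10. [r7c2∈{8}] nothing but 8 survives at r7c2, so r7c2=8.
Step 11. [r3c2∈{5}] nothing but 5 survives at r3c2. So r3c2=5.
Step 12. [r5c6∈{6}] r5c6 is down to just 6, so r5c6=6.
Step 13. [r8c5∈{9}] r8c5 is down to just 9 ⇒ r8c5=9.
Step 14. [r7c8∈{4}] r7c8 is down to just 4. So r7c8=4.
Step 15. [r8c2∈{1}] only 1 remains possible at r8c2 ⇒ r8c2=1.
Step 16. [r4c1∈{6}] r4c1 has the single candidate 6. So r4c1=6.
Step 17. [r8c6∈{4}] r8c6's peers cover all but 4, so r8c6=4.
Step 18. [r4c2∈{2}] r4c2's peers cover all but 2. So r4c2=2.
Step 19. [r8c4∈{6}] r8c4 has the single candidate 6. So r8c4=6.
Step 20. [r8c1∈{5}] nothing but 5 survives at r8c1 ⇒ r8c1=5.
Step 21. [r3c6∈{9}] r3c6 is down to just 9. So r3c6=9.
Step 22. [r6c8∈{5}] only 5 remains possible at r6c8, so r6c8=5.
Step 23. [r3c3∈{8}] only 8 remains possible at r3c3 ⇒ r3c3=8.
Step 24. [r2c6∈{5}] only 5 remains possible at r2c6. So r2c6=5.
Step 25. [r6c1∈{7}] r6c1's peers cover all but 7 ⇒ r6c1=7.
Step 26. [r6c6∈{2}] nothing but 2 survives at r6c6. So r6c6=2.
Step 27. [r2c7∈{3}] only 3 remains possible at r2c7 ⇒ r2c7=3.
Step 28. [r4c8∈{9}] r4c8 has the single candidate 9, so r4c8=9.
Step 29. [r4c4∈{8}] r4c4 has the single candidate 8, so r4c4=8.
Step 30. [r1c2∈{4}] nothing but 4 survives at r1c2, so r1c2=4.
Step 31. [r1c8∈{8}] r1c8 is down to just 8. So r1c8=8.
Step 32. [r4c7∈{4}] r4c7's peers cover all but 4 ⇒ r4c7=4.
Step 33. [r3c1∈{3}] r3c1 has the single candidate 3 ⇒ r3c1=3.
Step 34. [r2c5∈{8}] r2c5 has the single candidate 8 ⇒ r2c5=8.
Step 35. [r5c8∈{3}] r5c8's peers cover all but 3 ⇒ r5c8=3.
Step 36. [r7c1∈{9}] r7c1's peers cover all but 9 ⇒ r7c1=9.
Step 37. [r9c3∈{7}] only 7 remains possible at r9c3, so r9c3=7.

Answer: 1 4 6 2 3 7 9 8 5 / 2 7 9 4 8 5 3 6 1 / 3 5 8 1 6 9 2 7 4 / 6 2 5 8 1 3 4 9 7 / 8 9 4 5 7 6 1 3 2 / 7 3 1 9 4 2 8 5 6 / 9 8 2 7 5 1 6 4 3 / 5 1 3 6 9 4 7 2 8 / 4 6 7 3 2 8 5 1 9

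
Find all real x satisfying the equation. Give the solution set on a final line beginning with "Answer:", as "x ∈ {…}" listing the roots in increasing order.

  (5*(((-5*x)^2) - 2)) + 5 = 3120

Step 1. [(5*(((-5*x)^2) - 2)) + 5 = 3120] subtract 5: x sits inside (… + 5). So sub: 5*(((-5*x)^2) - 2) = 3115.
Step 2. [5*(((-5*x)^2) - 2) = 3115] divide by the outer 5 ⇒ div: ((-5*x)^2) - 2 = 623.
Step 3. [((-5*x)^2) - 2 = 623] 2 comes off first (add 2), so sub: (-5*x)^2 = 625.
Step 4. [(-5*x)^2 = 625] LHS squared, RHS 625 ≥ 0: apply √ (±) ⇒ sqrt: -5*x = 25 or -25.
Step 5. [-5*x = 25 or -25] leading coefficient -5: divide by -5, so div: x = -5 or 5.

Answer: x ∈ {-5, 5}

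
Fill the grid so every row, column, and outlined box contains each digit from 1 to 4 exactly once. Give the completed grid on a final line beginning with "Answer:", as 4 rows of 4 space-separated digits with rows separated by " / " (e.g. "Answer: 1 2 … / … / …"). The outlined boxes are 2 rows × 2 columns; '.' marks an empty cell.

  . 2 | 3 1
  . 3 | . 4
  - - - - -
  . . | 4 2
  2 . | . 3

Step 1. [r3c2∈{1}] r3c2 has the single candidate 1, so r3c2=1.
Step 2. [r1c1∈{4}] r1c1 is down to just 4 ⇒ r1c1=4.
Step 3. [r2c1∈{1}] r2c1 is down to just 1. So r2c1=1.
Step 4. [r3c1∈{3}] r3c1 is down to just 3 ⇒ r3c1=3.
Step 5. [r2c3∈{2}] nothing but 2 survives at r2c3, so r2c3=2.
Step 6. [r4c2∈{4}] r4c2 is down to just 4. So r4c2=4.
Step 7. [r4c3∈{1}] r4c3's peers cover all but 1. So r4c3=1.

Answer: 4 2 3 1 / 1 3 2 4 / 3 1 4 2 / 2 4 1 3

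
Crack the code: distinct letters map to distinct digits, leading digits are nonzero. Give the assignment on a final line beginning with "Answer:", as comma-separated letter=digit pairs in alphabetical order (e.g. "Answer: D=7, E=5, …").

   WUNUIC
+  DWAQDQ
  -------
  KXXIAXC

Step 1. [K] adding two 6-digit numbers gives at most 6+1 digits, and here it does — K is that final carry and must be 1. So K=1.
Step 2. [col 1: C + Q ≡ C (mod 10)] column 1: given nothing yet, carry-in 0, and digits 1 already taken and all letters distinct, C+Q≡C (mod 10) forces Q=0, so Q=0.
Step 3. [col 1: C + Q ≡ C (mod 10)] column 1 (C + Q ≡ C (mod 10), carry-in 0) doesn't pin C yet; pick C=3 and continue, so C=3.
Step 4. [col 2: I + D ≡ X (mod 10)] no forcing yet in column 2 (carry-in 0); X=4 is free and consistent — try it. So X=4.
Step 5. [col 2: I + D ≡ X (mod 10)] several values work for I in column 2 (I + D ≡ X (mod 10), carry-in 0); try I=9. So I=9.
Step 6. [col 2: I + D ≡ X (mod 10)] from column 2 (I=9, X=4, carry-in 0, digits 0,1,3,4,9 already taken and all letters distinct): D must equal 5. So D=5.
Step 7. [col 3: U + Q ≡ A (mod 10)] no forcing yet in column 3 (carry-in 1); U=6 is free and consistent — try it ⇒ U=6.
Step 8. [col 3: U + Q ≡ A (mod 10)] from column 3 (U=6, Q=0, carry-in 1, digits 0,1,3,4,5,6,9 already taken and all letters distinct): A must equal 7 ⇒ A=7.
Step 9. [col 4: N + A ≡ I (mod 10)] in column 4 we have N+A≡I with carry-in 0; given A=7, I=9 and digits 0,1,3,4,5,6,7,9 already taken and all letters distinct, that pins N to 2, so N=2.
Step 10. [col 5: U + W ≡ X (mod 10)] in column 5 we have U+W≡X with carry-in 0; given U=6, X=4 and digits 0,1,2,3,4,5,6,7,9 already taken and all letters distinct, that pins W to 8. So W=8.

Answer: A=7, C=3, D=5, I=9, K=1, N=2, Q=0, U=6, W=8, X=4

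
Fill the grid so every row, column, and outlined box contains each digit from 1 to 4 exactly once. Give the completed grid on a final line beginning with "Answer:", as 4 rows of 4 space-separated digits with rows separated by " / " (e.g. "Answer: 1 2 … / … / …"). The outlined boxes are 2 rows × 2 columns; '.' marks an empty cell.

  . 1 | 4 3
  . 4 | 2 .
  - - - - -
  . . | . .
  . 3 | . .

Step 1. [r4c3∈{1}] r4c3 is down to just 1. So r4c3=1.
Step 2. [r3c2∈{2}] r3c2's peers cover all but 2, so r3c2=2.
Step 3. [r3c4∈{4}] r3c4 is down to just 4. So r3c4=4.
Step 4. [r3c3∈{3}] only 3 remains possible at r3c3, so r3c3=3.
Step 5. [r4c4∈{2}] r4c4's peers cover all but 2, so r4c4=2.
Step 6. [r2c4∈{1}] r2c4's peers cover all but 1, so r2c4=1.
Step 7. [r2c1∈{3}] nothing but 3 survives at r2c1. So r2c1=3.
Step 8. [r4c1∈{4}] nothing but 4 survives at r4c1. So r4c1=4.
Step 9. [r3c1∈{1}] r3c1's peers cover all but 1. So r3c1=1.
Step 10. [r1c1∈{2}] only 2 remains possible at r1c1, so r1c1=2.

Answer: 2 1 4 3 / 3 4 2 1 / 1 2 3 4 / 4 3 1 2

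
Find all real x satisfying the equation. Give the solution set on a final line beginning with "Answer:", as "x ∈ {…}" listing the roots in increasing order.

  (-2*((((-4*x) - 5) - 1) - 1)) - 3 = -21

Step 1. [(-2*((((-4*x) - 5) - 1) - 1)) - 3 = -21] the outer -3 inverts by adding 3 ⇒ sub: -2*((((-4*x) - 5) - 1) - 1) = -18.
Step 2. [-2*((((-4*x) - 5) - 1) - 1) = -18] divide by the outer -2. So div: (((-4*x) - 5) - 1) - 1 = 9.
Step 3. [(((-4*x) - 5) - 1) - 1 = 9] -1 is outermost — add 1 both sides. So sub: ((-4*x) - 5) - 1 = 10.
Step 4. [((-4*x) - 5) - 1 = 10] the outer -1 inverts by adding 1 ⇒ sub: (-4*x) - 5 = 11.
Step 5. [(-4*x) - 5 = 11] 5 comes off first (add 5) ⇒ sub: -4*x = 16.
Step 6. [-4*x = 16] leading coefficient -4: divide by -4, so div: x = -4.

Answer: x ∈ {-4}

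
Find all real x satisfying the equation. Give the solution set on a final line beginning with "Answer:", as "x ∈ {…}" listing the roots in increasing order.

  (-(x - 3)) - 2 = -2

Step 1. [(-(x - 3)) - 2 = -2] the outer -2 inverts by adding 2, so sub: -(x - 3) = 0.
Step 2. [-(x - 3) = 0] LHS negated; negate both sides, so neg: x - 3 = 0.
Step 3. [x - 3 = 0] -3 is outermost — add 3 both sides, so sub: x = 3.

Answer: x ∈ {3}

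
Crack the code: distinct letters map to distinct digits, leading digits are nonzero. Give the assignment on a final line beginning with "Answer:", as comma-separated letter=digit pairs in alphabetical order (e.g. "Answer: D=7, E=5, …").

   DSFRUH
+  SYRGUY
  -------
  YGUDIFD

Step 1. [col 1: H + Y ≡ D (mod 10)] D=3 is one option consistent with column 1 (H + Y ≡ D (mod 10), carry-in 0) — take it. So D=3.
Step 2. [col 1: H + Y ≡ D (mod 10)] column 1 (H + Y ≡ D (mod 10), carry-in 0) doesn't pin H yet; pick H=2 and continue, so H=2.
Step 3. [col 1: H + Y ≡ D (mod 10)] column 1 reads H+Y+carry(0)=D with H=2, D=3; with digits 2,3 already taken and all letters distinct, the only value for Y is 1, so Y=1.
Step 4. [col 2: U + U ≡ F (mod 10)] F=8 is one option consistent with column 2 (U + U ≡ F (mod 10), carry-in 0) — take it. So F=8.
Step 5. [col 2: U + U ≡ F (mod 10)] several values work for U in column 2 (U + U ≡ F (mod 10), carry-in 0); try U=9. So U=9.
Step 6. [col 3: R + G ≡ I (mod 10)] several values work for R in column 3 (R + G ≡ I (mod 10), carry-in 1); try R=5 ⇒ R=5.
Step 7. [col 3: R + G ≡ I (mod 10)] I=6 is one option consistent with column 3 (R + G ≡ I (mod 10), carry-in 1) — take it, so I=6.
Step 8. [col 3: R + G ≡ I (mod 10)] from column 3 (R=5, I=6, carry-in 1, digits 1,2,3,5,6,8,9 already taken and all letters distinct): G must equal 0. So G=0.
Step 9. [col 5: S + Y ≡ U (mod 10)] in column 5 we have S+Y≡U with carry-in 1; given Y=1, U=9 and digits 0,1,2,3,5,6,8,9 already taken and all letters distinct, that pins S to 7. So S=7.

Answer: D=3, F=8, G=0, H=2, I=6, R=5, S=7, U=9, Y=1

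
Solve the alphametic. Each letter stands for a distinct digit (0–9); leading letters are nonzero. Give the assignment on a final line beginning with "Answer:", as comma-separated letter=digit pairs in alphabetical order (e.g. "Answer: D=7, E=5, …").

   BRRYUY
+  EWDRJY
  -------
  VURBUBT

Step 1. [col 1: Y + Y ≡ T (mod 10)] several values work for T in column 1 (Y + Y ≡ T (mod 10), carry-in 0); try T=6, so T=6.
Step 2. [V] V is the leading digit of a 7-digit sum of two 6-digit numbers; the final carry is exactly 1 ⇒ V=1.
Step 3. [col 1: Y + Y ≡ T (mod 10)] several values work for Y in column 1 (Y + Y ≡ T (mod 10), carry-in 0); try Y=3 ⇒ Y=3.
Step 4. [col 2: U + J ≡ B (mod 10)] no forcing yet in column 2 (carry-in 0); U=7 is free and consistent — try it ⇒ U=7.
Step 5. [col 2: U + J ≡ B (mod 10)] column 2 (U + J ≡ B (mod 10), carry-in 0) doesn't pin B yet; pick B=9 and continue. So B=9.
Step 6. [col 2: U + J ≡ B (mod 10)] column 2 reads U+J+carry(0)=B with U=7, B=9; with digits 1,3,6,7,9 already taken and all letters distinct, the only value for J is 2, so J=2.
Step 7. [col 3: Y + R ≡ U (mod 10)] column 3: given Y=3, U=7, carry-in 0, and digits 1,2,3,6,7,9 already taken and all letters distinct, Y+R≡U (mod 10) forces R=4. So R=4.
Step 8. [col 4: R + D ≡ B (mod 10)] in column 4 we have R+D≡B with carry-in 0; given R=4, B=9 and digits 1,2,3,4,6,7,9 already taken and all letters distinct, that pins D to 5, so D=5.
Step 9. [col 5: R + W ≡ R (mod 10)] in column 5 we have R+W≡R with carry-in 0; given R=4 and digits 1,2,3,4,5,6,7,9 already taken and all letters distinct, that pins W to 0, so W=0.
Step 10. [col 6: B + E ≡ U (mod 10)] column 6 reads B+E+carry(0)=U with B=9, U=7; with digits 0,1,2,3,4,5,6,7,9 already taken and all letters distinct, the only value for E is 8. So E=8.

Answer: B=9, D=5, E=8, J=2, R=4, T=6, U=7, V=1, W=0, Y=3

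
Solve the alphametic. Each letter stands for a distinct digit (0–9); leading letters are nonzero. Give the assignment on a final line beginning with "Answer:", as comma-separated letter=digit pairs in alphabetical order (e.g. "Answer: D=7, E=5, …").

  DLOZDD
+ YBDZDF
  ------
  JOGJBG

Step 1. [col 1: D + F ≡ G (mod 10)] column 1 (D + F ≡ G (mod 10), carry-in 0) doesn't pin F yet; pick F=1 and continue ⇒ F=1.
Step 2. [col 1: D + F ≡ G (mod 10)] several values work for G in column 1 (D + F ≡ G (mod 10), carry-in 0); try G=3, so G=3.
Step 3. [col 1: D + F ≡ G (mod 10)] column 1 reads D+F+carry(0)=G with F=1, G=3; with digits 1,3 already taken and all letters distinct, the only value for D is 2 ⇒ D=2.
Step 4. [col 2: D + D ≡ B (mod 10)] column 2: given D=2, carry-in 0, and digits 1,2,3 already taken and all letters distinct, D+D≡B (mod 10) forces B=4 ⇒ B=4.
Step 5. [col 3: Z + Z ≡ J (mod 10)] Z=9 is one option consistent with column 3 (Z + Z ≡ J (mod 10), carry-in 0) — take it ⇒ Z=9.
Step 6. [col 3: Z + Z ≡ J (mod 10)] from column 3 (Z=9, carry-in 0, digits 1,2,3,4,9 already taken and all letters distinct): J must equal 8 ⇒ J=8.
Step 7. [col 4: O + D ≡ G (mod 10)] column 4 reads O+D+carry(1)=G with D=2, G=3; with digits 1,2,3,4,8,9 already taken and all letters distinct, the only value for O is 0 ⇒ O=0.
Step 8. [col 5: L + B ≡ O (mod 10)] from column 5 (B=4, O=0, carry-in 0, digits 0,1,2,3,4,8,9 already taken and all letters distinct): L must equal 6 ⇒ L=6.
Step 9. [col 6: D + Y ≡ J (mod 10)] in column 6 we have D+Y≡J with carry-in 1; given D=2, J=8 and digits 0,1,2,3,4,6,8,9 already taken and all letters distinct, that pins Y to 5, so Y=5.

Answer: B=4, D=2, F=1, G=3, J=8, L=6, O=0, Y=5, Z=9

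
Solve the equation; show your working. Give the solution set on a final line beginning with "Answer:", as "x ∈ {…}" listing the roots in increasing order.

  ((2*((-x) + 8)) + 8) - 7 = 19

Step 1. [((2*((-x) + 8)) + 8) - 7 = 19] the outer -7 inverts by adding 7 ⇒ sub: (2*((-x) + 8)) + 8 = 26.
Step 2. [(2*((-x) + 8)) + 8 = 26] +8 is outermost — subtract 8 both sides ⇒ sub: 2*((-x) + 8) = 18.
Step 3. [2*((-x) + 8) = 18] divide by the outer 2, so div: (-x) + 8 = 9.
Step 4. [(-x) + 8 = 9] subtract 8: x sits inside (… + 8). So sub: -x = 1.
Step 5. [-x = 1] flip signs both sides. So neg: x = -1.

Answer: x ∈ {-1}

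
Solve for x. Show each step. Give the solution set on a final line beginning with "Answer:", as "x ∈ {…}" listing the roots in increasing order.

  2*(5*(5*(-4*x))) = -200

Step 1. [2*(5*(5*(-4*x))) = -200] leading coefficient 2: divide by 2, so div: 5*(5*(-4*x)) = -100.
Step 2. [5*(5*(-4*x)) = -100] 5·(inner) — divide through by 5, so div: 5*(-4*x) = -20.
Step 3. [5*(-4*x) = -20] LHS = 5·(…); ÷5 both sides ⇒ div: -4*x = -4.
Step 4. [-4*x = -4] LHS = -4·(…); ÷-4 both sides. So div: x = 1.

Answer: x ∈ {1}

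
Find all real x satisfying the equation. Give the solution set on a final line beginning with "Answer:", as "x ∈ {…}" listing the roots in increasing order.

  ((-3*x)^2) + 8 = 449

Step 1. [((-3*x)^2) + 8 = 449] 8 comes off first (subtract 8). So sub: (-3*x)^2 = 441.
Step 2. [(-3*x)^2 = 441] 441 ≥ 0, LHS is (·)² — take ±√ ⇒ sqrt: -3*x = 21 or -21.
Step 3. [-3*x = 21 or -21] divide by the outer -3, so div: x = -7 or 7.

Answer: x ∈ {-7, 7}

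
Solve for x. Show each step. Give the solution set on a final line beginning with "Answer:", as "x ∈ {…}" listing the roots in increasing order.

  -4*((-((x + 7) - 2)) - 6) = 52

Step 1. [-4*((-((x + 7) - 2)) - 6) = 52] leading coefficient -4: divide by -4 ⇒ div: (-((x + 7) - 2)) - 6 = -13.
Step 2. [(-((x + 7) - 2)) - 6 = -13] add 6: x sits inside (… - 6), so sub: -((x + 7) - 2) = -7.
Step 3. [-((x + 7) - 2) = -7] LHS negated; negate both sides. So neg: (x + 7) - 2 = 7.
Step 4. [(x + 7) - 2 = 7] add 2: x sits inside (… - 2), so sub: x + 7 = 9.
Step 5. [x + 7 = 9] +7 is outermost — subtract 7 both sides ⇒ sub: x = 2.

Answer: x ∈ {2}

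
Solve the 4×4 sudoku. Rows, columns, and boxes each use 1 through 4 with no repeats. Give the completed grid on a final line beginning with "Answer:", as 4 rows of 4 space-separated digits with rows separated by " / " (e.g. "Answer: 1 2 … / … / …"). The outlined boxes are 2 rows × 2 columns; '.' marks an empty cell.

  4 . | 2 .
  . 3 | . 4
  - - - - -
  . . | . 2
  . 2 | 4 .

Step 1. [r1c2∈{1}] r1c2's peers cover all but 1, so r1c2=1.
Step 2. [r3c3∈{1,3}] in col 3, 3 fits only at r3c3, so r3c3=3.
Step 3. [r3c1∈{1}] r3c1 is down to just 1, so r3c1=1.
Step 4. [r4c1∈{3}] r4c1 has the single candidate 3. So r4c1=3.
Step 5. [r1c4∈{3}] r1c4 has the single candidate 3. So r1c4=3.
Step 6. [r2c3∈{1}] r2c3 has the single candidate 1, so r2c3=1.
Step 7. [r3c2∈{4}] nothing but 4 survives at r3c2, so r3c2=4.
Step 8. [r2c1∈{2}] r2c1's peers cover all but 2, so r2c1=2.
Step 9. [r4c4∈{1}] r4c4 is down to just 1, so r4c4=1.

Answer: 4 1 2 3 / 2 3 1 4 / 1 4 3 2 / 3 2 4 1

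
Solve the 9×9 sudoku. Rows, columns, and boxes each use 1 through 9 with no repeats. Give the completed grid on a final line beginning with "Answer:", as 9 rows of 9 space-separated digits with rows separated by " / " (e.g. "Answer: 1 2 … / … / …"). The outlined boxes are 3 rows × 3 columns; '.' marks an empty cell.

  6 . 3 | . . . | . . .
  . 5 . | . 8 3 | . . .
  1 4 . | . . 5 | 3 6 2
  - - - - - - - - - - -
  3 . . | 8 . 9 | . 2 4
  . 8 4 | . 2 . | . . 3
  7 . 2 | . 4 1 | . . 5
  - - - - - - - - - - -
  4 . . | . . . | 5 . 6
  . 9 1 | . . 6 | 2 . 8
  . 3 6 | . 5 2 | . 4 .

Step 1. [r2c4∈{1,2,4,6,7,9}] 6 has one home in row 2: r2c4 ⇒ r2c4=6.
Step 2. [r5c6∈{7}] only 7 remains possible at r5c6 ⇒ r5c6=7.
Step 3. [r1c4∈{1,2,4,7,9}] col 4 places 2 nowhere but r1c4, so r1c4=2.
Step 4. [r1c2∈{7}] r1c2 is down to just 7. So r1c2=7.
Step 5. [r1c5∈{1,9}] box 2 places 1 nowhere but r1c5 ⇒ r1c5=1.
Step 6. [r1c9∈{9}] only 9 remains possible at r1c9. So r1c9=9.
Step 7. [r7c3∈{7,8}] 7 has one home in col 3: r7c3, so r7c3=7.
Step 8. [r5c1∈{5,9}] in box 4, 9 fits only at r5c1. So r5c1=9.
Step 9. [r5c8∈{1}] r5c8 has the single candidate 1, so r5c8=1.
Step 10. [r4c7∈{6,7}] 7 has one home in row 4: r4c7, so r4c7=7.
Step 11. [r7c4∈{1,3,9}] across row 7, 1 lands solely at r7c4. So r7c4=1.
Step 12. [r6c2∈{6}] only 6 remains possible at r6c2, so r6c2=6.
Step 13. [r2c8∈{7}] r2c8 has the single candidate 7. So r2c8=7.
Step 14. [r8c8∈{3}] nothing but 3 survives at r8c8, so r8c8=3.
Step 15. [r7c8∈{9}] only 9 remains possible at r7c8 ⇒ r7c8=9.
Step 16. [r3c5∈{7,9}] 9 has one home in col 5: r3c5 ⇒ r3c5=9.
Step 17. [r2c7∈{1,4}] in row 2, 4 fits only at r2c7 ⇒ r2c7=4.
Step 18. [r1c7∈{8}] r1c7 has the single candidate 8. So r1c7=8.
Step 19. [r9c9∈{1,7}] col 9 places 7 nowhere but r9c9 ⇒ r9c9=7.
Step 20. [r8c5∈{7}] r8c5 is down to just 7 ⇒ r8c5=7.
Step 21. [r7c2∈{2}] r7c2 has the single candidate 2 ⇒ r7c2=2.
Step 22. [r5c7∈{6}] r5c7 has the single candidate 6 ⇒ r5c7=6.
Step 23. [r4c2∈{1}] r4c2's peers cover all but 1, so r4c2=1.
Step 24. [r2c3∈{9}] nothing but 9 survives at r2c3, so r2c3=9.
Step 25. [r6c8∈{8}] only 8 remains possible at r6c8 ⇒ r6c8=8.
Step 26. [r2c9∈{1}] only 1 remains possible at r2c9. So r2c9=1.
Step 27. [r1c8∈{5}] nothing but 5 survives at r1c8 ⇒ r1c8=5.
Step 28. [r6c7∈{9}] r6c7's peers cover all but 9 ⇒ r6c7=9.
Step 29. [r2c1∈{2}] nothing but 2 survives at r2c1. So r2c1=2.
Step 30. [r1c6∈{4}] r1c6 is down to just 4. So r1c6=4.
Step 31. [r3c4∈{7}] r3c4 has the single candidate 7 ⇒ r3c4=7.
Step 32. [r6c4∈{3}] nothing but 3 survives at r6c4. So r6c4=3.
Step 33. [r7c6∈{8}] nothing but 8 survives at r7c6. So r7c6=8.
Step 34. [r8c4∈{4}] nothing but 4 survives at r8c4. So r8c4=4.
Step 35. [r7c5∈{3}] only 3 remains possible at r7c5 ⇒ r7c5=3.
Step 36. [r3c3∈{8}] r3c3 has the single candidate 8, so r3c3=8.
Step 37. [r5c4∈{5}] r5c4 is down to just 5, so r5c4=5.
Step 38. [r9c7∈{1}] only 1 remains possible at r9c7 ⇒ r9c7=1.
Step 39. [r4c3∈{5}] only 5 remains possible at r4c3 ⇒ r4c3=5.
Step 40. [r4c5∈{6}] r4c5's peers cover all but 6, so r4c5=6.
Step 41. [r9c1∈{8}] r9c1 is down to just 8. So r9c1=8.
Step 42. [r9c4∈{9}] only 9 remains possible at r9c4, so r9c4=9.
Step 43. [r8c1∈{5}] only 5 remains possible at r8c1. So r8c1=5.

Answer: 6 7 3 2 1 4 8 5 9 / 2 5 9 6 8 3 4 7 1 / 1 4 8 7 9 5 3 6 2 / 3 1 5 8 6 9 7 2 4 / 9 8 4 5 2 7 6 1 3 / 7 6 2 3 4 1 9 8 5 / 4 2 7 1 3 8 5 9 6 / 5 9 1 4 7 6 2 3 8 / 8 3 6 9 5 2 1 4 7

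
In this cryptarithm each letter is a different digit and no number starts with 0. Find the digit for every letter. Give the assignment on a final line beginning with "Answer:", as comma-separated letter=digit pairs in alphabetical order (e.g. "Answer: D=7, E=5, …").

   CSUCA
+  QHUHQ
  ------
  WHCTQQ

Step 1. [W] adding two 5-digit numbers gives at most 5+1 digits, and here it does — W is that final carry and must be 1. So W=1.
Step 2. [col 1: A + Q ≡ Q (mod 10)] in column 1 we have A+Q≡Q with carry-in 0; given nothing yet and digits 1 already taken and all letters distinct, that pins A to 0. So A=0.
Step 3. [col 1: A + Q ≡ Q (mod 10)] no forcing yet in column 1 (carry-in 0); Q=7 is free and consistent — try it ⇒ Q=7.
Step 4. [col 2: C + H ≡ Q (mod 10)] column 2 (C + H ≡ Q (mod 10), carry-in 0) doesn't pin C yet; pick C=5 and continue. So C=5.
Step 5. [col 2: C + H ≡ Q (mod 10)] from column 2 (C=5, Q=7, carry-in 0, digits 0,1,5,7 already taken and all letters distinct): H must equal 2. So H=2.
Step 6. [col 3: U + U ≡ T (mod 10)] T=8 is one option consistent with column 3 (U + U ≡ T (mod 10), carry-in 0) — take it, so T=8.
Step 7. [col 3: U + U ≡ T (mod 10)] several values work for U in column 3 (U + U ≡ T (mod 10), carry-in 0); try U=4. So U=4.
Step 8. [col 4: S + H ≡ C (mod 10)] column 4 reads S+H+carry(0)=C with H=2, C=5; with digits 0,1,2,4,5,7,8 already taken and all letters distinct, the only value for S is 3. So S=3.

Answer: A=0, C=5, H=2, Q=7, S=3, T=8, U=4, W=1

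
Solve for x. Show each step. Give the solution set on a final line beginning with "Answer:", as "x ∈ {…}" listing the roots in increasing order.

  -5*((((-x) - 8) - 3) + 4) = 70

Step 1. [-5*((((-x) - 8) - 3) + 4) = 70] -5 out front; divide by -5. So div: (((-x) - 8) - 3) + 4 = -14.
Step 2. [(((-x) - 8) - 3) + 4 = -14] the outer +4 inverts by subtracting 4 ⇒ sub: ((-x) - 8) - 3 = -18.
Step 3. [((-x) - 8) - 3 = -18] 3 comes off first (add 3). So sub: (-x) - 8 = -15.
Step 4. [(-x) - 8 = -15] the outer -8 inverts by adding 8 ⇒ sub: -x = -7.
Step 5. [-x = -7] flip signs both sides, so neg: x = 7.

Answer: x ∈ {7}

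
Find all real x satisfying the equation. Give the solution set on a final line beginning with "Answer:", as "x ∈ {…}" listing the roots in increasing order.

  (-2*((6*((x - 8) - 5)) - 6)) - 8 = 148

Step 1. [(-2*((6*((x - 8) - 5)) - 6)) - 8 = 148] -2 divides every term; factor it out ⇒ factor: ((6*((x - 8) - 5)) - 6) + 4 = -74.
Step 2. [((6*((x - 8) - 5)) - 6) + 4 = -74] subtract 4: x sits inside (… + 4), so sub: (6*((x - 8) - 5)) - 6 = -78.
Step 3. [(6*((x - 8) - 5)) - 6 = -78] common factor 6 (LHS and -78) — divide through ⇒ factor: ((x - 8) - 5) - 1 = -13.
Step 4. [((x - 8) - 5) - 1 = -13] add 1: x sits inside (… - 1), so sub: (x - 8) - 5 = -12.
Step 5. [(x - 8) - 5 = -12] the outer -5 inverts by adding 5, so sub: x - 8 = -7.
Step 6. [x - 8 = -7] peel the -8: add 8 from each side, so sub: x = 1.

Answer: x ∈ {1}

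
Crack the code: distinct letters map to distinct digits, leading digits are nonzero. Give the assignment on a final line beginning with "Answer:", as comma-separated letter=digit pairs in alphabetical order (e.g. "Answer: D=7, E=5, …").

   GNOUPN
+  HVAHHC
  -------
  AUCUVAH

Step 1. [col 1: N + C ≡ H (mod 10)] column 1 (N + C ≡ H (mod 10), carry-in 0) doesn't pin H yet; pick H=6 and continue ⇒ H=6.
Step 2. [A] the sum has 7 digits but both addends have 6; that extra leading digit A is the final carry, namely 1 ⇒ A=1.
Step 3. [col 1: N + C ≡ H (mod 10)] several values work for C in column 1 (N + C ≡ H (mod 10), carry-in 0); try C=2, so C=2.
Step 4. [col 1: N + C ≡ H (mod 10)] in column 1 we have N+C≡H with carry-in 0; given C=2, H=6 and digits 1,2,6 already taken and all letters distinct, that pins N to 4, so N=4.
Step 5. [col 2: P + H ≡ A (mod 10)] in column 2 we have P+H≡A with carry-in 0; given H=6, A=1 and digits 1,2,4,6 already taken and all letters distinct, that pins P to 5, so P=5.
Step 6. [col 3: U + H ≡ V (mod 10)] U=0 is one option consistent with column 3 (U + H ≡ V (mod 10), carry-in 1) — take it. So U=0.
Step 7. [col 3: U + H ≡ V (mod 10)] in column 3 we have U+H≡V with carry-in 1; given U=0, H=6 and digits 0,1,2,4,5,6 already taken and all letters distinct, that pins V to 7 ⇒ V=7.
Step 8. [col 4: O + A ≡ U (mod 10)] from column 4 (A=1, U=0, carry-in 0, digits 0,1,2,4,5,6,7 already taken and all letters distinct): O must equal 9 ⇒ O=9.
Step 9. [col 6: G + H ≡ U (mod 10)] in column 6 we have G+H≡U with carry-in 1; given H=6, U=0 and digits 0,1,2,4,5,6,7,9 already taken and all letters distinct, that pins G to 3 ⇒ G=3.

Answer: A=1, C=2, G=3, H=6, N=4, O=9, P=5, U=0, V=7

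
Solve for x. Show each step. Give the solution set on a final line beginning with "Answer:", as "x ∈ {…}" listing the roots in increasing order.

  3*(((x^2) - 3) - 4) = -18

Step 1. [3*(((x^2) - 3) - 4) = -18] 3 out front; divide by 3 ⇒ div: ((x^2) - 3) - 4 = -6.
Step 2. [((x^2) - 3) - 4 = -6] peel the -4: add 4 from each side ⇒ sub: (x^2) - 3 = -2.
Step 3. [(x^2) - 3 = -2] -3 is outermost — add 3 both sides. So sub: x^2 = 1.
Step 4. [x^2 = 1] √ both sides: 1 ≥ 0 gives two branches. So sqrt: x = 1 or -1.

Answer: x ∈ {-1, 1}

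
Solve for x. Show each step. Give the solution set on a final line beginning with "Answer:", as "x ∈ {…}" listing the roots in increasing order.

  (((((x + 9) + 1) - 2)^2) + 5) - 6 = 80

Step 1. [(((((x + 9) + 1) - 2)^2) + 5) - 6 = 80] peel the -6: add 6 from each side. So sub: ((((x + 9) + 1) - 2)^2) + 5 = 86.
Step 2. [((((x + 9) + 1) - 2)^2) + 5 = 86] subtract 5: x sits inside (… + 5), so sub: (((x + 9) + 1) - 2)^2 = 81.
Step 3. [(((x + 9) + 1) - 2)^2 = 81] LHS squared, RHS 81 ≥ 0: apply √ (±), so sqrt: ((x + 9) + 1) - 2 = 9 or -9.
Step 4. [((x + 9) + 1) - 2 = 9 or -9] peel the -2: add 2 from each side ⇒ sub: (x + 9) + 1 = 11 or -7.
Step 5. [(x + 9) + 1 = 11 or -7] 1 comes off first (subtract 1). So sub: x + 9 = 10 or -8.
Step 6. [x + 9 = 10 or -8] 9 comes off first (subtract 9) ⇒ sub: x = 1 or -17.

Answer: x ∈ {-17, 1}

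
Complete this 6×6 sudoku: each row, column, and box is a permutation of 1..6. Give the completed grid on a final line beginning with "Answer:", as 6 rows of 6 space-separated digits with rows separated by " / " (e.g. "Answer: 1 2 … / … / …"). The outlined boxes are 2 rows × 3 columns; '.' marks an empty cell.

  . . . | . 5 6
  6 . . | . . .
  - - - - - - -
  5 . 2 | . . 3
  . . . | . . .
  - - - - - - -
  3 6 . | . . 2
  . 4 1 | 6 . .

Step 1. [r3c2∈{1}] r3c2 is down to just 1. So r3c2=1.
Step 2. [r3c4∈{4}] r3c4 is down to just 4 ⇒ r3c4=4.
Step 3. [r2c6∈{1,4}] across col 6, 4 lands solely at r2c6 ⇒ r2c6=4.
Step 4. [r4c6∈{1,5}] col 6 places 1 nowhere but r4c6. So r4c6=1.
Step 5. [r4c2∈{3}] nothing but 3 survives at r4c2 ⇒ r4c2=3.
Step 6. [r1c2∈{2}] r1c2 is down to just 2 ⇒ r1c2=2.
Step 7. [r5c3∈{5}] r5c3 is down to just 5 ⇒ r5c3=5.
Step 8. [r5c4∈{1}] r5c4 has the single candidate 1, so r5c4=1.
Step 9. [r1c4∈{3}] only 3 remains possible at r1c4 ⇒ r1c4=3.
Step 10. [r2c4∈{2}] r2c4 has the single candidate 2. So r2c4=2.
Step 11. [r1c3∈{4}] nothing but 4 survives at r1c3, so r1c3=4.
Step 12. [r3c5∈{6}] nothing but 6 survives at r3c5, so r3c5=6.
Step 13. [r6c5∈{3}] nothing but 3 survives at r6c5 ⇒ r6c5=3.
Step 14. [r6c1∈{2}] only 2 remains possible at r6c1. So r6c1=2.
Step 15. [r2c5∈{1}] only 1 remains possible at r2c5. So r2c5=1.
Step 16. [r1c1∈{1}] r1c1's peers cover all but 1, so r1c1=1.
Step 17. [r4c4∈{5}] nothing but 5 survives at r4c4 ⇒ r4c4=5.
Step 18. [r6c6∈{5}] r6c6's peers cover all but 5, so r6c6=5.
Step 19. [r4c5∈{2}] nothing but 2 survives at r4c5, so r4c5=2.
Step 20. [r5c5∈{4}] r5c5 has the single candidate 4, so r5c5=4.
Step 21. [r4c3∈{6}] only 6 remains possible at r4c3 ⇒ r4c3=6.
Step 22. [r2c2∈{5}] r2c2 has the single candidate 5. So r2c2=5.
Step 23. [r2c3∈{3}] r2c3 has the single candidate 3 ⇒ r2c3=3.
Step 24. [r4c1∈{4}] only 4 remains possible at r4c1 ⇒ r4c1=4.

Answer: 1 2 4 3 5 6 / 6 5 3 2 1 4 / 5 1 2 4 6 3 / 4 3 6 5 2 1 / 3 6 5 1 4 2 / 2 4 1 6 3 5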